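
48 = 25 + 23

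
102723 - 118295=  -  15572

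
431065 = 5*86213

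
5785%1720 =625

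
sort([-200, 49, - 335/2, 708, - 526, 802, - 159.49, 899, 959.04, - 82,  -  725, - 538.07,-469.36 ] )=[ - 725, - 538.07,-526, - 469.36,  -  200,-335/2, - 159.49, -82,49, 708, 802, 899,  959.04 ] 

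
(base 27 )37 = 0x58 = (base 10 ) 88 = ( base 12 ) 74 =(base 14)64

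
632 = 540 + 92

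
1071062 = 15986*67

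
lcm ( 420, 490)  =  2940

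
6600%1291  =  145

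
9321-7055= 2266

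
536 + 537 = 1073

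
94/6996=47/3498  =  0.01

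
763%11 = 4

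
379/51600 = 379/51600 = 0.01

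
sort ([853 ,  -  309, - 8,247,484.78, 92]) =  [ - 309,-8,  92, 247, 484.78,853 ]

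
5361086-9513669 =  - 4152583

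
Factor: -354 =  - 2^1 *3^1*59^1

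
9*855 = 7695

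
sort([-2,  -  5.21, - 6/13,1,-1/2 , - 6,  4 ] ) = [-6,-5.21, - 2, - 1/2, - 6/13, 1, 4]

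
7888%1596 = 1504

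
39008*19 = 741152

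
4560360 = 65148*70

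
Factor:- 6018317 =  - 6018317^1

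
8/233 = 8/233 = 0.03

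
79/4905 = 79/4905 = 0.02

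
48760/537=90 + 430/537 = 90.80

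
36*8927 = 321372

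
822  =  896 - 74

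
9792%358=126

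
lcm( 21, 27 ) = 189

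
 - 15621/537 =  - 5207/179 =- 29.09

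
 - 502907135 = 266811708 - 769718843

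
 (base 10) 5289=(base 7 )21264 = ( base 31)5FJ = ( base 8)12251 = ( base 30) 5Q9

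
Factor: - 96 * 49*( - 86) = 404544 = 2^6*3^1*7^2*43^1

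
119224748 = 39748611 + 79476137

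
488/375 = 488/375 = 1.30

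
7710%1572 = 1422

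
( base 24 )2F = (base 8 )77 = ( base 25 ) 2d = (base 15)43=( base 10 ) 63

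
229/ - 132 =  -2  +  35/132 = - 1.73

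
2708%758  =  434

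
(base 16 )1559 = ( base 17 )11f8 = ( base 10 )5465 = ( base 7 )21635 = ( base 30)625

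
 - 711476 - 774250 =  - 1485726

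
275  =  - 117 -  - 392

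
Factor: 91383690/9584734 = 3^1*5^1 * 41^( - 1)*151^1*179^( - 1)*653^(-1 )*20173^1= 45691845/4792367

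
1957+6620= 8577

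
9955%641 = 340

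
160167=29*5523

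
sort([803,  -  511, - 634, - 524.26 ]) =[ -634, - 524.26,  -  511,803] 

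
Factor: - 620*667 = - 2^2 * 5^1*23^1*29^1* 31^1 =- 413540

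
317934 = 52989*6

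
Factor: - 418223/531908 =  - 2^ ( - 2)*193^(- 1 )*607^1 = - 607/772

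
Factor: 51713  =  51713^1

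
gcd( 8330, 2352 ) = 98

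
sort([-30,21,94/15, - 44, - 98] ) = [ - 98 ,-44,  -  30, 94/15,21]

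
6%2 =0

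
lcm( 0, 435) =0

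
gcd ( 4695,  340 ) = 5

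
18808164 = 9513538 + 9294626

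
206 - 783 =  - 577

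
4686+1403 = 6089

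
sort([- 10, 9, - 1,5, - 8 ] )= [ - 10 , - 8, - 1,5, 9 ]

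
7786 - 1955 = 5831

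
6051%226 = 175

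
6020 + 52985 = 59005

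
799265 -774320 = 24945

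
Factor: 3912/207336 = 53^ ( - 1 ) = 1/53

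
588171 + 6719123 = 7307294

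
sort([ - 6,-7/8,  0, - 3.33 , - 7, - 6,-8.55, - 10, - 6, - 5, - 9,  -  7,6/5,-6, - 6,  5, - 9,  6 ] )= [ - 10, - 9 , - 9, - 8.55,- 7, - 7, - 6, - 6, - 6, - 6, - 6, - 5, - 3.33, - 7/8, 0, 6/5, 5 , 6]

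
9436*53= 500108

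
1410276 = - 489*( - 2884)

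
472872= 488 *969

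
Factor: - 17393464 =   -  2^3 * 11^1*239^1 * 827^1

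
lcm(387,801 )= 34443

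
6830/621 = 6830/621 = 11.00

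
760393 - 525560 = 234833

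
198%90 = 18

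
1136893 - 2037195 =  - 900302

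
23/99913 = 23/99913 = 0.00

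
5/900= 1/180 = 0.01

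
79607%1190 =1067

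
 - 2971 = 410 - 3381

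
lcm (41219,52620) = 2473140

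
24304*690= 16769760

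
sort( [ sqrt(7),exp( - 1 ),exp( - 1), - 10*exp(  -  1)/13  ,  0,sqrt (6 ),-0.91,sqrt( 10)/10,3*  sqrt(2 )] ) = [ - 0.91, - 10*exp( - 1) /13,0,sqrt(10)/10,exp( - 1),exp ( -1), sqrt( 6),sqrt(7), 3*sqrt( 2 )]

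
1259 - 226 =1033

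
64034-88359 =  -24325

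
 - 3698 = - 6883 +3185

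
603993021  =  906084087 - 302091066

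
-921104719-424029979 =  - 1345134698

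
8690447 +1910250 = 10600697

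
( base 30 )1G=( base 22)22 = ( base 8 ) 56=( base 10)46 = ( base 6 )114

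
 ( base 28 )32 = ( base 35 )2G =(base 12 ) 72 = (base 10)86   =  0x56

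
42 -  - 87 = 129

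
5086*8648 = 43983728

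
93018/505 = 184 + 98/505 = 184.19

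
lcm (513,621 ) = 11799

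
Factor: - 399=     -  3^1*7^1*19^1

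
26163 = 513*51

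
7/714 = 1/102=0.01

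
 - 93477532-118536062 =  - 212013594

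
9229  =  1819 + 7410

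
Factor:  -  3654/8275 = -2^1*3^2*5^( - 2)*7^1  *  29^1 * 331^(-1 ) 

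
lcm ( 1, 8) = 8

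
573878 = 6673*86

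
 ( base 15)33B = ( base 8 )1333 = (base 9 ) 1002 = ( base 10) 731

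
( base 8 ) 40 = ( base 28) 14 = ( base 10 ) 32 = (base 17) 1f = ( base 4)200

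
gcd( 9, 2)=1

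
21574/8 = 10787/4 = 2696.75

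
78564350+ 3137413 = 81701763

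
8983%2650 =1033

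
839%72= 47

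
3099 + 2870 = 5969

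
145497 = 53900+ 91597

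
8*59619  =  476952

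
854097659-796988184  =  57109475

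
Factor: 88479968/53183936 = 2^( - 1)*13^( -1) * 17^1*41^1*97^( - 1)*659^(  -  1)*3967^1 = 2764999/1661998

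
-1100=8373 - 9473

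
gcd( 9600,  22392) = 24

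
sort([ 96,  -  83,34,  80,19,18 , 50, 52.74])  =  [-83,18,19,34,  50, 52.74, 80,96] 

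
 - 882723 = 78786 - 961509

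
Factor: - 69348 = -2^2 * 3^1 *5779^1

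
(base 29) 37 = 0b1011110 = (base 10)94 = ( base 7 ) 163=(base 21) 4A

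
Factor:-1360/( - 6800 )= 5^( - 1) = 1/5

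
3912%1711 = 490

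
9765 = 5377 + 4388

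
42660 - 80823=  - 38163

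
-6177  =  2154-8331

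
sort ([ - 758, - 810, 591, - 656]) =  [ - 810 , - 758, -656,591]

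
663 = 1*663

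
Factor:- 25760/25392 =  - 2^1 * 3^(-1 )*5^1*7^1*23^(-1 ) = - 70/69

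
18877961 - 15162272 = 3715689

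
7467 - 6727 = 740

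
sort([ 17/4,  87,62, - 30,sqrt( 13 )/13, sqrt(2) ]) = [ - 30,sqrt( 13) /13,sqrt ( 2 ), 17/4,62,  87 ]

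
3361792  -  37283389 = - 33921597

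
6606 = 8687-2081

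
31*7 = 217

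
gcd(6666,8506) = 2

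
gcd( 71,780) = 1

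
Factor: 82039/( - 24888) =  - 2^ ( - 3 )*3^(- 1)*17^( - 1 )*61^( - 1 )*82039^1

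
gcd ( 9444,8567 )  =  1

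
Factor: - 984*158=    - 155472 = -2^4 * 3^1*41^1*79^1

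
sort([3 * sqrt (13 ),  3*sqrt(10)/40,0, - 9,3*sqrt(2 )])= [ - 9, 0,3*sqrt ( 10)/40, 3* sqrt( 2 ), 3*sqrt (13 )]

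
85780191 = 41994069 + 43786122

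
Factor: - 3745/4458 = - 2^( - 1)*3^(-1 )*5^1*7^1*107^1*743^( -1)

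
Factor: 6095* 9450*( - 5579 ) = - 321337847250  =  - 2^1*3^3*5^3 *7^2*  23^1*53^1*797^1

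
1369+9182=10551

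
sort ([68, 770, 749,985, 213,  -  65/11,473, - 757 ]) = [ - 757,- 65/11,68, 213 , 473, 749, 770, 985 ] 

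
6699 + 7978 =14677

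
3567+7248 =10815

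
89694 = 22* 4077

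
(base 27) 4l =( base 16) 81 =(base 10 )129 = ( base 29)4d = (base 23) 5e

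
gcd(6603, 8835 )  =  93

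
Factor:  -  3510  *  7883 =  - 27669330=-2^1*3^3*5^1*13^1*7883^1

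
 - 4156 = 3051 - 7207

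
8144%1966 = 280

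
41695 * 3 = 125085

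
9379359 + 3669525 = 13048884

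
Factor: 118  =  2^1*59^1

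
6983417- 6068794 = 914623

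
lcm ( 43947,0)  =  0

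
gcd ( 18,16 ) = 2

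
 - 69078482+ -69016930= - 138095412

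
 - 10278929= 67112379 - 77391308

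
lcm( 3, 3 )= 3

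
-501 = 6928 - 7429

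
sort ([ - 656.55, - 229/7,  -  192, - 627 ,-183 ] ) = [ - 656.55,  -  627, - 192, - 183 , - 229/7]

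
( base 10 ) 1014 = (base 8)1766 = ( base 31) 11m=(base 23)1L2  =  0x3f6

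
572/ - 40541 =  - 1 + 39969/40541 = -0.01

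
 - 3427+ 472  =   - 2955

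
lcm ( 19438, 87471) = 174942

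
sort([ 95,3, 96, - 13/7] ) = [ - 13/7,3,95,  96]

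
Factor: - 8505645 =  - 3^1*5^1*137^1*4139^1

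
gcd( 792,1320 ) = 264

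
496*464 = 230144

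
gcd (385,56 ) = 7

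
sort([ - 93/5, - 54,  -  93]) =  [ -93,  -  54,  -  93/5 ] 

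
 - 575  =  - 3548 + 2973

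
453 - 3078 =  - 2625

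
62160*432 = 26853120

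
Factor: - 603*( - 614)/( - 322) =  - 3^2*7^( - 1)*23^( - 1)*67^1* 307^1 = - 185121/161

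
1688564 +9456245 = 11144809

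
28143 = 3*9381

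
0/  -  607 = 0/1 = - 0.00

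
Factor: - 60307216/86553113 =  - 3174064/4555427 = - 2^4*19^1*53^1*197^1*4555427^( - 1 ) 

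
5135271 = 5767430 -632159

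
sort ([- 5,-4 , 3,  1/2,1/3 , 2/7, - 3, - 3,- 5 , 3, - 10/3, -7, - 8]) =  [ - 8, - 7, - 5, - 5,  -  4,- 10/3, - 3, - 3,2/7, 1/3,1/2 , 3 , 3] 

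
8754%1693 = 289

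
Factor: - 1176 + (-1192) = -2^6*37^1 = -2368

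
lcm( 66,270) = 2970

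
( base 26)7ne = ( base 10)5344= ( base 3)21022221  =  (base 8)12340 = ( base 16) 14E0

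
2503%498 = 13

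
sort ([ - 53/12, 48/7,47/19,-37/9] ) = [ - 53/12, - 37/9,47/19,48/7]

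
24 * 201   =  4824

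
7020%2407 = 2206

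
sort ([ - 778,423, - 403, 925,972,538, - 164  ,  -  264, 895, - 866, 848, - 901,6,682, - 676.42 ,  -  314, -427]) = [-901,-866, - 778, - 676.42 , - 427 , - 403,-314, - 264, - 164, 6,423, 538, 682,  848,895, 925,972]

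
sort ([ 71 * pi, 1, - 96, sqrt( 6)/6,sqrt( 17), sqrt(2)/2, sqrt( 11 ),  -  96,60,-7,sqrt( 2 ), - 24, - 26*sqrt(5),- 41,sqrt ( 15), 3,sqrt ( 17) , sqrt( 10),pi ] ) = [ - 96, - 96,  -  26*sqrt(5),-41,- 24, - 7,sqrt ( 6)/6,sqrt( 2)/2, 1,sqrt(2) , 3, pi, sqrt(10), sqrt (11 ),sqrt( 15), sqrt( 17),sqrt(17) , 60,71*pi]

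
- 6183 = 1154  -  7337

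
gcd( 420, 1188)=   12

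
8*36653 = 293224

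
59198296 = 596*99326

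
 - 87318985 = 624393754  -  711712739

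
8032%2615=187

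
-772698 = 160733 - 933431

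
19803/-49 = - 405  +  6/7 = -  404.14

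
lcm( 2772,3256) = 205128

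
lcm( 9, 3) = 9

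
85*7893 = 670905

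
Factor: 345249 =3^3*19^1*673^1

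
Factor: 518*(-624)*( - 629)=203312928 = 2^5*3^1*7^1*13^1*17^1*37^2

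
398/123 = 3 + 29/123= 3.24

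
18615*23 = 428145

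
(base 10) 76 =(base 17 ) 48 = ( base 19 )40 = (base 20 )3g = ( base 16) 4c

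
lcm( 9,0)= 0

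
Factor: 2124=2^2*3^2*59^1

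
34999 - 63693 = -28694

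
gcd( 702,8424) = 702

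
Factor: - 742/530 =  - 5^( - 1)*7^1 = - 7/5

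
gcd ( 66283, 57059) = 1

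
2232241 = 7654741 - 5422500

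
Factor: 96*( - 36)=-2^7*3^3  =  - 3456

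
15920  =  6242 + 9678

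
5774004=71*81324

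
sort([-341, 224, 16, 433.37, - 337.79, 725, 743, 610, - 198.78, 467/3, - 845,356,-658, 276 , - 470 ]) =[- 845, -658, - 470, - 341,-337.79, - 198.78, 16, 467/3, 224,276,356, 433.37,610, 725, 743]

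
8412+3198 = 11610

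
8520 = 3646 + 4874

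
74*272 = 20128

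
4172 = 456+3716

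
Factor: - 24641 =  - 41^1*601^1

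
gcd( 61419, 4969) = 1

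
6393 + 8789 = 15182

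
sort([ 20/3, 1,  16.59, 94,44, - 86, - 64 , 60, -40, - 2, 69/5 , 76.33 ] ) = [-86, - 64, - 40, - 2,1, 20/3,69/5,16.59,44, 60,76.33,94 ]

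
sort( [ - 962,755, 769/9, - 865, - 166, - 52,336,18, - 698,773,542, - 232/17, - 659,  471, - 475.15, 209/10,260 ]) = [ - 962, - 865, - 698, - 659, - 475.15, - 166, - 52,- 232/17,18,209/10,769/9,260, 336, 471, 542,755,773] 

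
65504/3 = 65504/3 =21834.67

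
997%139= 24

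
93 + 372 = 465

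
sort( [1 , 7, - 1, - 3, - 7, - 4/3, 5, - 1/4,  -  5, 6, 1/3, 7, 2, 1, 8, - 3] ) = [ - 7, - 5 , - 3,-3, - 4/3, - 1, - 1/4 , 1/3, 1, 1, 2,5,6, 7, 7,8 ]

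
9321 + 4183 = 13504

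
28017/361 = 28017/361 = 77.61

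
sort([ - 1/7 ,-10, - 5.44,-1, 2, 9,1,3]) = [-10 , - 5.44,- 1 , - 1/7, 1, 2 , 3, 9]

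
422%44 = 26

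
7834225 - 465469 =7368756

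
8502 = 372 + 8130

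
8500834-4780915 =3719919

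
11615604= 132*87997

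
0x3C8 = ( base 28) 16G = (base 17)35g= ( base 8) 1710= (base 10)968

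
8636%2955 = 2726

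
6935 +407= 7342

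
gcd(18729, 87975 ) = 9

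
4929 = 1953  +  2976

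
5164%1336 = 1156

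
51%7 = 2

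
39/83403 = 13/27801= 0.00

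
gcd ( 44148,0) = 44148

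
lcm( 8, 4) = 8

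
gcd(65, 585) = 65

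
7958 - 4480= 3478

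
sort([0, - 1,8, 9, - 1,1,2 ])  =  [ - 1,-1,0, 1, 2,8,9] 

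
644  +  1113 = 1757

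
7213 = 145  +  7068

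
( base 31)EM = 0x1c8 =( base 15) 206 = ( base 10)456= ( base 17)19E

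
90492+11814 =102306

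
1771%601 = 569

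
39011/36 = 39011/36 = 1083.64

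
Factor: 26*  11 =2^1*11^1*13^1   =  286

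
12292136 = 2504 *4909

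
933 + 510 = 1443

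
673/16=673/16= 42.06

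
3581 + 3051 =6632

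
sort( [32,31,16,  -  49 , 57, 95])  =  [-49,16 , 31,32, 57,95] 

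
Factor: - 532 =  - 2^2*7^1*19^1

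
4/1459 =4/1459 = 0.00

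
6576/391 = 16 + 320/391 =16.82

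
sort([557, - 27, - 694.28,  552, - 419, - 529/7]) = [-694.28, - 419, - 529/7,-27,552 , 557 ] 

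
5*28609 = 143045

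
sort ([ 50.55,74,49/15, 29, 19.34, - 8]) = [- 8, 49/15, 19.34, 29,  50.55,74]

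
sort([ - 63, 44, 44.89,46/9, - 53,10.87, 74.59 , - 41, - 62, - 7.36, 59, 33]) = [-63,-62, - 53, - 41, - 7.36,46/9,10.87, 33,44,44.89, 59, 74.59 ]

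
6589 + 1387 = 7976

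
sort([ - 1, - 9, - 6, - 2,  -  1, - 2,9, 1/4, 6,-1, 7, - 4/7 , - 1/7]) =[- 9, - 6, - 2, - 2, - 1, - 1, - 1, - 4/7 , - 1/7, 1/4 , 6,7, 9]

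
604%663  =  604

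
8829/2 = 8829/2=4414.50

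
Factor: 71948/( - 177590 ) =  - 35974/88795= -2^1*5^( - 1)*7^( - 1 )*43^(-1) * 59^ ( - 1)*17987^1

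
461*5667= 2612487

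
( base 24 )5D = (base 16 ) 85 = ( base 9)157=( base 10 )133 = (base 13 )a3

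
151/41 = 151/41 = 3.68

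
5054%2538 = 2516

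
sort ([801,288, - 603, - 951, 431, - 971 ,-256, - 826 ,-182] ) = [-971,-951,-826,-603,-256, - 182, 288, 431,  801] 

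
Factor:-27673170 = - 2^1*3^1*5^1 * 7^1*131777^1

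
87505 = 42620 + 44885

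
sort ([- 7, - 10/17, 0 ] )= [ - 7, - 10/17,0 ] 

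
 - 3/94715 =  - 3/94715 = - 0.00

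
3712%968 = 808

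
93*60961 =5669373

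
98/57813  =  14/8259 = 0.00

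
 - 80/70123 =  - 1+70043/70123 = - 0.00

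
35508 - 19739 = 15769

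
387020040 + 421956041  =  808976081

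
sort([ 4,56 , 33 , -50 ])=[ - 50, 4,  33, 56]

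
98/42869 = 98/42869= 0.00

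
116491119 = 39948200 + 76542919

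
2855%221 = 203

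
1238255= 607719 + 630536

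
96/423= 32/141 = 0.23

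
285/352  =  285/352 = 0.81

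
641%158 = 9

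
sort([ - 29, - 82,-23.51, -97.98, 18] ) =[ - 97.98, - 82, - 29 ,-23.51,18 ]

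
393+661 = 1054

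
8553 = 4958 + 3595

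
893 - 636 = 257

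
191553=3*63851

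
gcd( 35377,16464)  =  1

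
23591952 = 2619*9008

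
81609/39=2092 + 7/13 = 2092.54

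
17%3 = 2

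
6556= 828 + 5728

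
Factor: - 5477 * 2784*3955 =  - 2^5*3^1*5^1*7^1*29^1*113^1 * 5477^1 = - 60305713440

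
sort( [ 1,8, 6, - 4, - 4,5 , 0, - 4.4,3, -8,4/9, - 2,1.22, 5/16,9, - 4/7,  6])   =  [ - 8, - 4.4, - 4,-4, - 2, - 4/7,0, 5/16,4/9,1, 1.22, 3,5,6, 6,8,9]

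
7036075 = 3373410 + 3662665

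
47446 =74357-26911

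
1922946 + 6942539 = 8865485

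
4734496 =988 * 4792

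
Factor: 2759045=5^1*551809^1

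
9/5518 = 9/5518 = 0.00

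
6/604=3/302 = 0.01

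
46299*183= 8472717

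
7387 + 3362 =10749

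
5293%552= 325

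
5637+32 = 5669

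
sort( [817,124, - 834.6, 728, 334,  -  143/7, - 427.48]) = [ - 834.6,-427.48,-143/7, 124, 334, 728, 817]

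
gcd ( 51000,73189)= 1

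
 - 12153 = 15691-27844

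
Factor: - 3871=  - 7^2*79^1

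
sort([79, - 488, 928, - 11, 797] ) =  [ - 488, - 11 , 79,  797,928]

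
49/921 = 49/921= 0.05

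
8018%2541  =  395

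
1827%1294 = 533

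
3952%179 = 14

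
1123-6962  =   - 5839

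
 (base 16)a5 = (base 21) 7i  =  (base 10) 165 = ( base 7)324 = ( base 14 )BB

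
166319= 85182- - 81137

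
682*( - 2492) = -1699544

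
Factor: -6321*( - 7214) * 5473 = 249567125262 = 2^1  *3^1*7^2*13^1*43^1*421^1*3607^1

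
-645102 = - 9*71678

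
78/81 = 26/27= 0.96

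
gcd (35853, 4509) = 3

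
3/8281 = 3/8281 = 0.00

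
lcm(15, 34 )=510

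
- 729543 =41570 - 771113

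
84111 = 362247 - 278136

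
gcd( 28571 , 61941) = 1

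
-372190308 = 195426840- 567617148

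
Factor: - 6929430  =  - 2^1*3^1 * 5^1*31^1 *7451^1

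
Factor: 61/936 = 2^( - 3)*3^( - 2)*13^ ( - 1)*61^1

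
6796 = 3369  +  3427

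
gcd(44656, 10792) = 8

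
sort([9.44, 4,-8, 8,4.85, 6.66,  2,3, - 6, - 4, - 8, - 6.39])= [ - 8, - 8,  -  6.39, - 6,-4, 2, 3,4, 4.85,6.66 , 8, 9.44]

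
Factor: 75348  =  2^2 * 3^2*7^1*13^1*23^1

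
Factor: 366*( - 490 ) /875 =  - 2^2*3^1*5^(- 2 )*7^1*61^1=- 5124/25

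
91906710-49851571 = 42055139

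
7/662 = 7/662 = 0.01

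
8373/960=2791/320 = 8.72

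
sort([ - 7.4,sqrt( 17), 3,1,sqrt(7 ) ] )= [ - 7.4,1, sqrt( 7),3,sqrt(17)]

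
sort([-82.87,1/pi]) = [ - 82.87 , 1/pi ]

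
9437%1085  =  757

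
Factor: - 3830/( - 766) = 5^1 = 5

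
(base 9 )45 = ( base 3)1112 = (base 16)29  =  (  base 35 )16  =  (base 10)41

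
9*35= 315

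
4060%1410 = 1240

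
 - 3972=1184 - 5156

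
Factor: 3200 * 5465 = 17488000 = 2^7*5^3*1093^1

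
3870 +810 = 4680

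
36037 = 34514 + 1523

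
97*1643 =159371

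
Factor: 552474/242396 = 351/154  =  2^( - 1)*3^3 * 7^ (-1)*11^( - 1) * 13^1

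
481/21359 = 37/1643 = 0.02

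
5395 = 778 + 4617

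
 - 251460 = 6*(-41910 )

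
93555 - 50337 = 43218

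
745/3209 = 745/3209 = 0.23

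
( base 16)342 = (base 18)2A6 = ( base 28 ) 11m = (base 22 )1fk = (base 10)834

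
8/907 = 8/907=0.01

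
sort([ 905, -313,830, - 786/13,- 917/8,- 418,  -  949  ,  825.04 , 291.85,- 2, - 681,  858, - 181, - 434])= [ - 949,- 681, - 434, - 418, - 313, - 181, - 917/8, - 786/13,  -  2,  291.85,825.04, 830,858,905] 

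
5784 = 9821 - 4037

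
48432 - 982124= - 933692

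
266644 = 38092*7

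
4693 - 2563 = 2130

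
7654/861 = 7654/861 = 8.89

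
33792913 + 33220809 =67013722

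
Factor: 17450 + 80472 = 97922 =2^1*11^1*4451^1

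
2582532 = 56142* 46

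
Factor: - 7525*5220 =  - 2^2*3^2*5^3*7^1*29^1*43^1 =-  39280500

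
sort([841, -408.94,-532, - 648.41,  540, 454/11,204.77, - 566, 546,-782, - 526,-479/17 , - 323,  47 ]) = [- 782, - 648.41,  -  566, - 532, -526, - 408.94, -323,  -  479/17, 454/11, 47, 204.77, 540  ,  546,841] 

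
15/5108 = 15/5108= 0.00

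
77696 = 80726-3030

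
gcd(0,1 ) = 1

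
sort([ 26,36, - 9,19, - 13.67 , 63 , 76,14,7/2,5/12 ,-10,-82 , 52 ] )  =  [ - 82, - 13.67, - 10 ,-9,5/12,7/2,14,19,  26, 36, 52,63,76 ]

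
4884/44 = 111 = 111.00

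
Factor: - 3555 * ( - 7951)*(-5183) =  - 3^2*5^1*71^1 *73^1  *79^1*7951^1=- 146501667315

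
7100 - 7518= - 418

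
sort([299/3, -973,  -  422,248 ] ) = [ - 973, - 422,  299/3,248]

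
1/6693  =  1/6693 = 0.00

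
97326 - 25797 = 71529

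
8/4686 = 4/2343 = 0.00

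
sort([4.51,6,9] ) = [4.51, 6,9 ] 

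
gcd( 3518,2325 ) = 1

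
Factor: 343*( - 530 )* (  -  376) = 68353040=2^4*5^1 *7^3 * 47^1 *53^1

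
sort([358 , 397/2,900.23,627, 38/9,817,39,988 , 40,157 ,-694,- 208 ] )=[ - 694, - 208, 38/9,39,40,157,397/2,358,627, 817,900.23, 988]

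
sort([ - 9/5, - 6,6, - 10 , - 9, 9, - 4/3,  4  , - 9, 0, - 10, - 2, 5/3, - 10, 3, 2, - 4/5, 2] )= [ - 10, - 10, - 10, - 9,-9, - 6,-2, - 9/5 , - 4/3, - 4/5, 0 , 5/3,  2 , 2, 3, 4,6,9]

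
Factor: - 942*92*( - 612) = 53038368= 2^5*3^3*17^1*23^1*157^1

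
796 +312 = 1108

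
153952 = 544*283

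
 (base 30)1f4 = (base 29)1HK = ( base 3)1212011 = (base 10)1354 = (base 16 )54a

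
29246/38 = 769 + 12/19 = 769.63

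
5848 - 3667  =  2181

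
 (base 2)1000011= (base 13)52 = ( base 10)67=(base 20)37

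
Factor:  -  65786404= - 2^2*16446601^1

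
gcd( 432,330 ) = 6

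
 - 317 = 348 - 665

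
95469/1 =95469 = 95469.00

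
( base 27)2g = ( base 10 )70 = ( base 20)3a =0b1000110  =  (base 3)2121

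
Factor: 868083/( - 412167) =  - 7^( - 1 ) * 19^( - 1 )* 1033^( - 1) * 289361^1 = - 289361/137389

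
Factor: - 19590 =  - 2^1*3^1*5^1*653^1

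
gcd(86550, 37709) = 1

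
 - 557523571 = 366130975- 923654546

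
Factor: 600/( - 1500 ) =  -2^1*5^ ( - 1)  =  -2/5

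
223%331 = 223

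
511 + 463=974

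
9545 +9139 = 18684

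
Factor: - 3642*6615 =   -  2^1 * 3^4 * 5^1*7^2 * 607^1=-24091830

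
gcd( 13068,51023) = 1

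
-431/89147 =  - 431/89147=- 0.00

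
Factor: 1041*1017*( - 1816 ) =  - 2^3*3^3 * 113^1*227^1*347^1= - 1922593752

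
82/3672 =41/1836 = 0.02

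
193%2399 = 193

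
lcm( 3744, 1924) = 138528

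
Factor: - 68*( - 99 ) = 6732= 2^2*3^2*11^1*17^1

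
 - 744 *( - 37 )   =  27528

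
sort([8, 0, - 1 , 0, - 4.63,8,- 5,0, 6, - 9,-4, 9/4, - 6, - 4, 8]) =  [ - 9, - 6, - 5 , - 4.63, - 4,-4, - 1, 0, 0, 0, 9/4, 6, 8, 8,8 ] 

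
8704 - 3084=5620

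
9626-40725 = -31099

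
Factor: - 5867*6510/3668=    - 2728155/262 = - 2^( - 1)* 3^1*5^1 * 31^1*131^( - 1 )*5867^1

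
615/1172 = 615/1172  =  0.52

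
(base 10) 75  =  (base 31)2D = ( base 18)43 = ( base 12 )63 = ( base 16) 4B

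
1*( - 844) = -844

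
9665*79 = 763535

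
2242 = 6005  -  3763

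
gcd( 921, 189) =3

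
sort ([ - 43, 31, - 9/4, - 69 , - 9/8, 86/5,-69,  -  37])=[ - 69 , - 69, - 43, - 37,- 9/4, - 9/8, 86/5,31 ] 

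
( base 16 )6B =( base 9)128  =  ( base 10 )107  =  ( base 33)38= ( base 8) 153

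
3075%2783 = 292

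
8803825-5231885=3571940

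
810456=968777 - 158321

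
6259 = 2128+4131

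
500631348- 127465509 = 373165839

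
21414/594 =3569/99= 36.05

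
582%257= 68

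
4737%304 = 177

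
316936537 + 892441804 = 1209378341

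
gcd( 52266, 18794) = 2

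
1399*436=609964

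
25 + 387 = 412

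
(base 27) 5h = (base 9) 178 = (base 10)152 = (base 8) 230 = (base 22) 6K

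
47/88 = 47/88 = 0.53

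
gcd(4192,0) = 4192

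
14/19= 14/19 = 0.74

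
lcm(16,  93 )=1488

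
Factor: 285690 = 2^1*3^1*5^1*89^1*107^1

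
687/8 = 85 + 7/8=85.88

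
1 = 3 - 2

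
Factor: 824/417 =2^3*3^ ( - 1 )*103^1*139^(-1) 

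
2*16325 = 32650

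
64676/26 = 2487+7/13 = 2487.54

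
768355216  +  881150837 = 1649506053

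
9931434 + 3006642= 12938076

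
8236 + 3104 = 11340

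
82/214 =41/107 = 0.38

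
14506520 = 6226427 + 8280093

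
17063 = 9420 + 7643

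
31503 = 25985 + 5518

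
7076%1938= 1262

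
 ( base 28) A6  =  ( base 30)9g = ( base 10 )286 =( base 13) 190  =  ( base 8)436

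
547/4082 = 547/4082 = 0.13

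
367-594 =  - 227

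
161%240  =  161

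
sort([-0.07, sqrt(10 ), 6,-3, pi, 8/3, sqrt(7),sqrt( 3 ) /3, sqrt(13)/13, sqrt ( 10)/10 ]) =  [ - 3,-0.07, sqrt( 13)/13,  sqrt (10)/10 , sqrt( 3 ) /3,  sqrt(7 ),8/3,  pi,  sqrt (10),6]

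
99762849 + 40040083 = 139802932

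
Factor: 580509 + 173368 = 191^1*3947^1 = 753877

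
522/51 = 174/17 =10.24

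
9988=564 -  -9424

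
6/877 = 6/877=0.01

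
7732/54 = 143 + 5/27 = 143.19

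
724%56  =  52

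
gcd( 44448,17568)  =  96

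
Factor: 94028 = 2^2*11^1*2137^1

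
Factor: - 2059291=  - 13^1 * 158407^1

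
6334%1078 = 944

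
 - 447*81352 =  - 36364344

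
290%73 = 71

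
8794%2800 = 394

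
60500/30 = 2016 + 2/3 =2016.67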